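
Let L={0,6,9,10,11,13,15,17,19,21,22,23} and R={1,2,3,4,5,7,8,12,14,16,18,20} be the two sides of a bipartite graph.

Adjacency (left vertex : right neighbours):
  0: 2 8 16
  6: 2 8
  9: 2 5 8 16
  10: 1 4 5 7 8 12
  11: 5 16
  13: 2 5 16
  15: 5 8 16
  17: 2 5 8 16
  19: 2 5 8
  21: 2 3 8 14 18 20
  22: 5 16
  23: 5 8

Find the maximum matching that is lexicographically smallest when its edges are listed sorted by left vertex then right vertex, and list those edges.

|M| = 6 (so the lex-smallest maximum matching has 6 edges)
process left vertices in ascending order; for each, take the smallest-labelled available neighbour that still permits 6 edges overall, or leave it unmatched if none does
lex-smallest matching: {0-2, 6-8, 9-5, 10-1, 11-16, 21-3}

Lex-smallest maximum matching: {(0,2), (6,8), (9,5), (10,1), (11,16), (21,3)}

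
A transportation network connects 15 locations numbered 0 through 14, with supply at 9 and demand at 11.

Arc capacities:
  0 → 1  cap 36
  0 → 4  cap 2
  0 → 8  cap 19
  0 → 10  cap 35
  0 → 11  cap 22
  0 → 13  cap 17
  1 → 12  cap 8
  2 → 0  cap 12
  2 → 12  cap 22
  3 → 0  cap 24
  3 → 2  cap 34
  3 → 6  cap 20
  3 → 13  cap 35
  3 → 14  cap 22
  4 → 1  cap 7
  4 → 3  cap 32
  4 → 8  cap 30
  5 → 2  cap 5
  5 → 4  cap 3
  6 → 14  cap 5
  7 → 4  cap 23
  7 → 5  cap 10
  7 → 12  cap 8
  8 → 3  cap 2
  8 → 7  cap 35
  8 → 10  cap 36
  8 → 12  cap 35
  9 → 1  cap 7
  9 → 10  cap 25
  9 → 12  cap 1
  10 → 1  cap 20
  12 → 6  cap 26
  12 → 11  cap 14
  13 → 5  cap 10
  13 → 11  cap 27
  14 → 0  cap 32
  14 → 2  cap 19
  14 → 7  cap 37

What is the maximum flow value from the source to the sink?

augment #1: 9→12→11 bottleneck 1, total now 1
augment #2: 9→1→12→11 bottleneck 7, total now 8
augment #3: 9→10→1→12→11 bottleneck 1, total now 9

Maximum flow value: 9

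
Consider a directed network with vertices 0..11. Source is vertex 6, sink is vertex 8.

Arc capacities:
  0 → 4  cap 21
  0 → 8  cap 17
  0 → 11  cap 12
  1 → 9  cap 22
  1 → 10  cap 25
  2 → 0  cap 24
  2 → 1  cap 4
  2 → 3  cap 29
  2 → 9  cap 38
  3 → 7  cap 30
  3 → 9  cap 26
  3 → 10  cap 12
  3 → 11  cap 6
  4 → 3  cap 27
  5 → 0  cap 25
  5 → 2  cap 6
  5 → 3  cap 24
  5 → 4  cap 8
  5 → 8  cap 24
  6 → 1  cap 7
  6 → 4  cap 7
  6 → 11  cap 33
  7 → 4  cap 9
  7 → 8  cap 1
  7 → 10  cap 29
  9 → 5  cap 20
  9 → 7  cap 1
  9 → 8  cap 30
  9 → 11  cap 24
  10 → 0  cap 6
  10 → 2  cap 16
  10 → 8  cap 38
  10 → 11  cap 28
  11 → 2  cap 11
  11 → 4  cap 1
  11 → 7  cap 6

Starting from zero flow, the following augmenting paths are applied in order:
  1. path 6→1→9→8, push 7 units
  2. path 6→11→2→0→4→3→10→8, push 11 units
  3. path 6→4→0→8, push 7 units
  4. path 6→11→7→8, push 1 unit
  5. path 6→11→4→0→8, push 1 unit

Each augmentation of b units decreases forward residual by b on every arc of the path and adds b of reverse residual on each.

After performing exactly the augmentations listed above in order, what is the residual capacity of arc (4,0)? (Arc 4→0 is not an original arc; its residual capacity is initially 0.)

Residual capacity of (4,0): 3

after path 1 (6→1→9→8, push 7): res(4,0)=0
after path 2 (6→11→2→0→4→3→10→8, push 11): res(4,0)=11
after path 3 (6→4→0→8, push 7): res(4,0)=4
after path 4 (6→11→7→8, push 1): res(4,0)=4
after path 5 (6→11→4→0→8, push 1): res(4,0)=3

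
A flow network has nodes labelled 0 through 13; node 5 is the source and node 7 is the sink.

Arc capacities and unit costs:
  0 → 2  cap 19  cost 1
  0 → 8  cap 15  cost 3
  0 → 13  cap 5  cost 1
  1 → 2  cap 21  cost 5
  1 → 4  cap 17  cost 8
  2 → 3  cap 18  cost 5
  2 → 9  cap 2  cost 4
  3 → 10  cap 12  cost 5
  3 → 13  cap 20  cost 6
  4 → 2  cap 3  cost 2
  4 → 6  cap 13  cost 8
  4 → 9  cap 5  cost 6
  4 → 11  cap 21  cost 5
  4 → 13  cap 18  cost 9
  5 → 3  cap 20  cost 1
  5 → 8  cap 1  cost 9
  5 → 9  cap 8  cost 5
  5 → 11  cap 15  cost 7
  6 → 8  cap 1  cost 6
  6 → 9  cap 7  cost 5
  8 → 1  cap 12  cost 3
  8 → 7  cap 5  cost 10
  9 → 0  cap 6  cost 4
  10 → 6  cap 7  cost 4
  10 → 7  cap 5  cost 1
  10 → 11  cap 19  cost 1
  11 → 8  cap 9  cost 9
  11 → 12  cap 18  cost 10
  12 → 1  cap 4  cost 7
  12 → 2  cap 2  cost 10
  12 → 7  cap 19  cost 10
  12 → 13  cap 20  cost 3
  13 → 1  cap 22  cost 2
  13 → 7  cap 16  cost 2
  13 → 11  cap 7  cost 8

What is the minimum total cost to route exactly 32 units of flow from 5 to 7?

Minimum cost for 32 units: 451

shortest-cost path #1: 5→3→10→7 push 5 @ unit cost 7 (adds 35)
shortest-cost path #2: 5→3→13→7 push 15 @ unit cost 9 (adds 135)
shortest-cost path #3: 5→9→0→13→7 push 1 @ unit cost 12 (adds 12)
shortest-cost path #4: 5→8→7 push 1 @ unit cost 19 (adds 19)
shortest-cost path #5: 5→9→0→8→7 push 4 @ unit cost 22 (adds 88)
shortest-cost path #6: 5→11→12→7 push 6 @ unit cost 27 (adds 162)
total cost = 451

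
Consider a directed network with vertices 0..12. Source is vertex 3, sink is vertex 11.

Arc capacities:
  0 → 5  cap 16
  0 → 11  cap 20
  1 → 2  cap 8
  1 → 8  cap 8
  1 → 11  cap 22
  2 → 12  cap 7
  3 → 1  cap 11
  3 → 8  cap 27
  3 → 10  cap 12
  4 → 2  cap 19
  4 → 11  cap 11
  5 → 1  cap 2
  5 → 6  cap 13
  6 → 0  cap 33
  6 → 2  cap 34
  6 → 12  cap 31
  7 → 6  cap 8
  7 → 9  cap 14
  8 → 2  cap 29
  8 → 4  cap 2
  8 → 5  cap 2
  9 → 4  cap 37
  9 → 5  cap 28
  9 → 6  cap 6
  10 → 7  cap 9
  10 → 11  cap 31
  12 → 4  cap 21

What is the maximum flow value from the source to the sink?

augment #1: 3→1→11 bottleneck 11, total now 11
augment #2: 3→10→11 bottleneck 12, total now 23
augment #3: 3→8→4→11 bottleneck 2, total now 25
augment #4: 3→8→5→1→11 bottleneck 2, total now 27
augment #5: 3→8→2→12→4→11 bottleneck 7, total now 34

Maximum flow value: 34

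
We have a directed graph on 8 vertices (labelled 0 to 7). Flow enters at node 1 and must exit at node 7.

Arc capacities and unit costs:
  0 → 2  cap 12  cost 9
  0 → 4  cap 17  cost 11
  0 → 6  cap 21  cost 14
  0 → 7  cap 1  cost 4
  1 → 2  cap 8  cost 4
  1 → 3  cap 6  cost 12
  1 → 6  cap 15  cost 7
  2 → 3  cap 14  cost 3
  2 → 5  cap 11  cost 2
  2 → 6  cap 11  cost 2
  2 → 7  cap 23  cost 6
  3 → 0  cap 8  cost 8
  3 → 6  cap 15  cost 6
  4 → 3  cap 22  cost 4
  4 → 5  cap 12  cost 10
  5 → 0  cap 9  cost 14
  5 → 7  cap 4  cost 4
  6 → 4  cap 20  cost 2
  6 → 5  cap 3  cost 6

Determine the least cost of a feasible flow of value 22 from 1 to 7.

shortest-cost path #1: 1→2→7 push 8 @ unit cost 10 (adds 80)
shortest-cost path #2: 1→6→5→7 push 3 @ unit cost 17 (adds 51)
shortest-cost path #3: 1→6→4→5→7 push 1 @ unit cost 23 (adds 23)
shortest-cost path #4: 1→3→0→7 push 1 @ unit cost 24 (adds 24)
shortest-cost path #5: 1→3→0→2→7 push 5 @ unit cost 35 (adds 175)
shortest-cost path #6: 1→6→4→3→0→2→7 push 2 @ unit cost 36 (adds 72)
shortest-cost path #7: 1→6→4→5→0→2→7 push 2 @ unit cost 48 (adds 96)
total cost = 521

Minimum cost for 22 units: 521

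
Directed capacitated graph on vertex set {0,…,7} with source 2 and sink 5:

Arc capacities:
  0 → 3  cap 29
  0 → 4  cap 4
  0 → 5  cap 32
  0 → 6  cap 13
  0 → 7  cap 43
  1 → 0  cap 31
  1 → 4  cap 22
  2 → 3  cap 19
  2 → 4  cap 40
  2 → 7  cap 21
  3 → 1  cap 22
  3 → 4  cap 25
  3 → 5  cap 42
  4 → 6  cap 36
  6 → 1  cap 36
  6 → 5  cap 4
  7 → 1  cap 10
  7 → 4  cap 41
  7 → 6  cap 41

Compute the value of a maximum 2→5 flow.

augment #1: 2→3→5 bottleneck 19, total now 19
augment #2: 2→4→6→5 bottleneck 4, total now 23
augment #3: 2→7→1→0→5 bottleneck 10, total now 33
augment #4: 2→4→6→1→0→5 bottleneck 21, total now 54

Maximum flow value: 54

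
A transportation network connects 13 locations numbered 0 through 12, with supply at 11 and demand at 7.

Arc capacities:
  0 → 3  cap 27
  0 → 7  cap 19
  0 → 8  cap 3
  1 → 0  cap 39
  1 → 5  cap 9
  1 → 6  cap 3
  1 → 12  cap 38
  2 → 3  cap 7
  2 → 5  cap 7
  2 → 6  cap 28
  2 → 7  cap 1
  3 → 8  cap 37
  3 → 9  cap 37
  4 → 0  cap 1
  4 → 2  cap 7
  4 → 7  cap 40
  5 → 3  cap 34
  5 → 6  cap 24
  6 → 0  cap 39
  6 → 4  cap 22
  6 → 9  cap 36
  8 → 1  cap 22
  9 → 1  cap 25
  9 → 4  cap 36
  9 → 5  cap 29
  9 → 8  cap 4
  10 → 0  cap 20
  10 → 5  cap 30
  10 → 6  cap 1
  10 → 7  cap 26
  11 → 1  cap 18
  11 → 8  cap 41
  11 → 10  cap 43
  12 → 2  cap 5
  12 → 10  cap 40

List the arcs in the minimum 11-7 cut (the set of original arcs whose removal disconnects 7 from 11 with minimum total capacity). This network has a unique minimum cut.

Min-cut arcs: {(8,1), (11,1), (11,10)} (total capacity 83)

augment #1: 11→10→7 push 26
augment #2: 11→1→0→7 push 18
augment #3: 11→10→0→7 push 1
augment #4: 11→10→6→4→7 push 1
augment #5: 11→8→1→6→4→7 push 3
augment #6: 11→8→1→12→2→7 push 1
augment #7: 11→10→5→6→4→7 push 15
augment #8: 11→8→1→5→6→4→7 push 3
augment #9: 11→8→1→0→3→9→4→7 push 15
max flow = 83; residual-reachable set from 11 gives S-side
cut edges (S→T): {(8,1), (11,1), (11,10)} total cap 83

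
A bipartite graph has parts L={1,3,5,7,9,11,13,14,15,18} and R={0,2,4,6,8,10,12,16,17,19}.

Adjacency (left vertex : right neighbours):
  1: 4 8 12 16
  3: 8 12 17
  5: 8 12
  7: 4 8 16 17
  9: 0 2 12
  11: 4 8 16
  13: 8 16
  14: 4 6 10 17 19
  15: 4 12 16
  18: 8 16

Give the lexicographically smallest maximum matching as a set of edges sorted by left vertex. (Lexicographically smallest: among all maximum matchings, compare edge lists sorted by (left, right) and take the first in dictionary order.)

|M| = 7 (so the lex-smallest maximum matching has 7 edges)
process left vertices in ascending order; for each, take the smallest-labelled available neighbour that still permits 7 edges overall, or leave it unmatched if none does
lex-smallest matching: {1-4, 3-8, 5-12, 7-17, 9-0, 11-16, 14-6}

Lex-smallest maximum matching: {(1,4), (3,8), (5,12), (7,17), (9,0), (11,16), (14,6)}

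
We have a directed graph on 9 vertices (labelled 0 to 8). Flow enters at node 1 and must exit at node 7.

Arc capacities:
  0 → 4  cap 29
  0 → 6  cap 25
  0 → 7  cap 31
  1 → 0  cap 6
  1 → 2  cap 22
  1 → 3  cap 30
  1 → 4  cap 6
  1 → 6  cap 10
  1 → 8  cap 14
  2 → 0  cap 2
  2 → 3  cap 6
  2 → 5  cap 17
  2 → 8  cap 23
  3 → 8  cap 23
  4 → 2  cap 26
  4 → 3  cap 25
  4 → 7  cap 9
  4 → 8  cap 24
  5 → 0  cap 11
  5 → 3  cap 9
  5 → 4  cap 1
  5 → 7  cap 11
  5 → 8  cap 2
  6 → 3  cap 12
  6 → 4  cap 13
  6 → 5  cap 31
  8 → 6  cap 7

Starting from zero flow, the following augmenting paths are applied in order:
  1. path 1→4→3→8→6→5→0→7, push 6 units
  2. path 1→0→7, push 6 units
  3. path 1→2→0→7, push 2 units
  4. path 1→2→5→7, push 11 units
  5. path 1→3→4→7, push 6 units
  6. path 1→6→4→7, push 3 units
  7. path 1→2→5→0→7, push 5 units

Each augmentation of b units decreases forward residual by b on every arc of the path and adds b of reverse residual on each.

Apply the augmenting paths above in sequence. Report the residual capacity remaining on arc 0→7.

after path 1 (1→4→3→8→6→5→0→7, push 6): res(0,7)=25
after path 2 (1→0→7, push 6): res(0,7)=19
after path 3 (1→2→0→7, push 2): res(0,7)=17
after path 4 (1→2→5→7, push 11): res(0,7)=17
after path 5 (1→3→4→7, push 6): res(0,7)=17
after path 6 (1→6→4→7, push 3): res(0,7)=17
after path 7 (1→2→5→0→7, push 5): res(0,7)=12

Residual capacity of (0,7): 12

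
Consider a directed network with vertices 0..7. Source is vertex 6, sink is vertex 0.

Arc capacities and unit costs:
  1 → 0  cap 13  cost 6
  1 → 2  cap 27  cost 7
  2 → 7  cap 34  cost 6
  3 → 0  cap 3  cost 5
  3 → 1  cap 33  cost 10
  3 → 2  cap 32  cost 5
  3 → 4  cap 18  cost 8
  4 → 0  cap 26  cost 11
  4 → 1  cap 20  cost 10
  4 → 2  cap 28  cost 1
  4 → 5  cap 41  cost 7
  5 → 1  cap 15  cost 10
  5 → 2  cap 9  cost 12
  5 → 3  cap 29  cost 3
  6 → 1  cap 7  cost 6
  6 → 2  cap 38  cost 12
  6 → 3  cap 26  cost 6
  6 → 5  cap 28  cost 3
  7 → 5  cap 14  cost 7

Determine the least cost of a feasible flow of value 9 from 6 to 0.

Minimum cost for 9 units: 105

shortest-cost path #1: 6→3→0 push 3 @ unit cost 11 (adds 33)
shortest-cost path #2: 6→1→0 push 6 @ unit cost 12 (adds 72)
total cost = 105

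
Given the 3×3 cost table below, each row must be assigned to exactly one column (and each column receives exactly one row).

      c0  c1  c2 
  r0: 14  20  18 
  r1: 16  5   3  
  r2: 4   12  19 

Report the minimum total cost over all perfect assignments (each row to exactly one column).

Minimum assignment cost: 27

one of 2 optimal assignments: row0→col1 (cost 20), row1→col2 (cost 3), row2→col0 (cost 4)
total = 20 + 3 + 4 = 27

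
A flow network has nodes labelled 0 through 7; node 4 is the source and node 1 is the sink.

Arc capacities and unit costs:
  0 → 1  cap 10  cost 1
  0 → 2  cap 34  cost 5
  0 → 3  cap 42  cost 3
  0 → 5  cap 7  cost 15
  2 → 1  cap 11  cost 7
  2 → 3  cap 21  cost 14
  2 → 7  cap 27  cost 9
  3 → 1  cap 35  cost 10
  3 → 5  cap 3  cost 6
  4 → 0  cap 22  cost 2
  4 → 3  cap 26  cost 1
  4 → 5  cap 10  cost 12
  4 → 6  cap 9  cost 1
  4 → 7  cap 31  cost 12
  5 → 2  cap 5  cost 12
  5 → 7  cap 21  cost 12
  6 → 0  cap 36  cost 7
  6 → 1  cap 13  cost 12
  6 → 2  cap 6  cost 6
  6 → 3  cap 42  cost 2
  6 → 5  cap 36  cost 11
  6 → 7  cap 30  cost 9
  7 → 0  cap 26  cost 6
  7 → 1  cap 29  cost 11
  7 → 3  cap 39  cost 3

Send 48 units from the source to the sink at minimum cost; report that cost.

shortest-cost path #1: 4→0→1 push 10 @ unit cost 3 (adds 30)
shortest-cost path #2: 4→3→1 push 26 @ unit cost 11 (adds 286)
shortest-cost path #3: 4→6→1 push 9 @ unit cost 13 (adds 117)
shortest-cost path #4: 4→0→2→1 push 3 @ unit cost 14 (adds 42)
total cost = 475

Minimum cost for 48 units: 475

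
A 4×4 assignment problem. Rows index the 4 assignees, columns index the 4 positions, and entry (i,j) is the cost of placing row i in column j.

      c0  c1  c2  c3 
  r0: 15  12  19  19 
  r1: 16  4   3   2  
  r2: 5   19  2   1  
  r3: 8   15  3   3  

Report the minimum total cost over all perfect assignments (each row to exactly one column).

optimal assignment: row0→col1 (cost 12), row1→col3 (cost 2), row2→col0 (cost 5), row3→col2 (cost 3)
total = 12 + 2 + 5 + 3 = 22

Minimum assignment cost: 22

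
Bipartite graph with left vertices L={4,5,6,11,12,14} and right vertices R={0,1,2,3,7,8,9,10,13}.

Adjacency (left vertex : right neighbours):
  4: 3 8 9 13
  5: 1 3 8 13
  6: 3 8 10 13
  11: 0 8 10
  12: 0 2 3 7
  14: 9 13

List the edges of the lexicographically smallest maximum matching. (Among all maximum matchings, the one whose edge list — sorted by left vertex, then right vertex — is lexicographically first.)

Lex-smallest maximum matching: {(4,3), (5,1), (6,8), (11,0), (12,2), (14,9)}

|M| = 6 (so the lex-smallest maximum matching has 6 edges)
process left vertices in ascending order; for each, take the smallest-labelled available neighbour that still permits 6 edges overall, or leave it unmatched if none does
lex-smallest matching: {4-3, 5-1, 6-8, 11-0, 12-2, 14-9}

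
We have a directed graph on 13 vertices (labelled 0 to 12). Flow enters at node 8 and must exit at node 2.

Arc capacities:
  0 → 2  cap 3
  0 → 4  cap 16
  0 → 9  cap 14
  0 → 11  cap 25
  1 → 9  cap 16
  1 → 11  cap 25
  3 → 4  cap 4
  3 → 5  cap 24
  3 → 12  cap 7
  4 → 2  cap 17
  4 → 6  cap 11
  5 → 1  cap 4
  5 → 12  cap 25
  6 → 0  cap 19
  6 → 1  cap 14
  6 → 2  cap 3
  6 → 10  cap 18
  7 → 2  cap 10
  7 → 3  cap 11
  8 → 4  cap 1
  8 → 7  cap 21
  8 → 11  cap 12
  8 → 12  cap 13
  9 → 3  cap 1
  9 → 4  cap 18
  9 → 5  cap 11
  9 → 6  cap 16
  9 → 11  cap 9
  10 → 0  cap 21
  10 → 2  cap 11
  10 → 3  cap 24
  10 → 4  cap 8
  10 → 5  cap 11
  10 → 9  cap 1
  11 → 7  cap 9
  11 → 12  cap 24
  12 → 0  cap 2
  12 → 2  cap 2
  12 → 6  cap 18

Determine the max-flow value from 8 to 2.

Maximum flow value: 41

augment #1: 8→4→2 bottleneck 1, total now 1
augment #2: 8→7→2 bottleneck 10, total now 11
augment #3: 8→12→2 bottleneck 2, total now 13
augment #4: 8→12→0→2 bottleneck 2, total now 15
augment #5: 8→12→6→2 bottleneck 3, total now 18
augment #6: 8→7→3→4→2 bottleneck 4, total now 22
augment #7: 8→12→6→0→2 bottleneck 1, total now 23
augment #8: 8→12→6→10→2 bottleneck 5, total now 28
augment #9: 8→11→12→6→10→2 bottleneck 6, total now 34
augment #10: 8→11→12→6→0→4→2 bottleneck 3, total now 37
augment #11: 8→7→3→5→1→9→4→2 bottleneck 4, total now 41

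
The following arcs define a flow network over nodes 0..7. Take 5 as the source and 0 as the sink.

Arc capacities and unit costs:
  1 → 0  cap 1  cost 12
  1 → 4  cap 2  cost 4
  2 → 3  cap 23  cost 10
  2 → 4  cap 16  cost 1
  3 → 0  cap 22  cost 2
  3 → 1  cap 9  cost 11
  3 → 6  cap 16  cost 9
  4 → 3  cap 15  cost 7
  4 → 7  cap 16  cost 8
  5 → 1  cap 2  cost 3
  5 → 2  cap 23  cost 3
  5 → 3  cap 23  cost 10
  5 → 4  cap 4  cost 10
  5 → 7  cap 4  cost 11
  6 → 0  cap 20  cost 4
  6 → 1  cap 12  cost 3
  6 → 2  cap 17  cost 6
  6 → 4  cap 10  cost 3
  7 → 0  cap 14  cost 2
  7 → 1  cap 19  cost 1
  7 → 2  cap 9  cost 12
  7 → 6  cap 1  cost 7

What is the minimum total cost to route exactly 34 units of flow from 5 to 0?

shortest-cost path #1: 5→3→0 push 22 @ unit cost 12 (adds 264)
shortest-cost path #2: 5→7→0 push 4 @ unit cost 13 (adds 52)
shortest-cost path #3: 5→2→4→7→0 push 8 @ unit cost 14 (adds 112)
total cost = 428

Minimum cost for 34 units: 428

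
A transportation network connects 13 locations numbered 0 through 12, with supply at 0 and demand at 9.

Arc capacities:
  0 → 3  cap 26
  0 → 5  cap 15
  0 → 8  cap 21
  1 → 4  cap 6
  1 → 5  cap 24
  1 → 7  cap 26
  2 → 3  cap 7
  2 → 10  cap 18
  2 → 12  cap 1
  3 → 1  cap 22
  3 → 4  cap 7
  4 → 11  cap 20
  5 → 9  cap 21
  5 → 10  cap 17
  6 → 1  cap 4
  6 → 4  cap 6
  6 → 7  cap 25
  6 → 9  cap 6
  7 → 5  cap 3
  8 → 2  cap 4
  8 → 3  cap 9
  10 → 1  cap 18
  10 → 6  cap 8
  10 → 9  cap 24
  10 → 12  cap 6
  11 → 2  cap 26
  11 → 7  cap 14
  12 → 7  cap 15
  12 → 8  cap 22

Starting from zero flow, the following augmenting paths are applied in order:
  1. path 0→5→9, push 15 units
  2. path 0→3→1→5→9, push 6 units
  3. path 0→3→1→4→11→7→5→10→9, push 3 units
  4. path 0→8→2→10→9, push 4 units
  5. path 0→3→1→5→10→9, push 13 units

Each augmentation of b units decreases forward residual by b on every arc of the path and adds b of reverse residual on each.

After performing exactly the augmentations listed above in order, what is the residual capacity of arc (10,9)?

after path 1 (0→5→9, push 15): res(10,9)=24
after path 2 (0→3→1→5→9, push 6): res(10,9)=24
after path 3 (0→3→1→4→11→7→5→10→9, push 3): res(10,9)=21
after path 4 (0→8→2→10→9, push 4): res(10,9)=17
after path 5 (0→3→1→5→10→9, push 13): res(10,9)=4

Residual capacity of (10,9): 4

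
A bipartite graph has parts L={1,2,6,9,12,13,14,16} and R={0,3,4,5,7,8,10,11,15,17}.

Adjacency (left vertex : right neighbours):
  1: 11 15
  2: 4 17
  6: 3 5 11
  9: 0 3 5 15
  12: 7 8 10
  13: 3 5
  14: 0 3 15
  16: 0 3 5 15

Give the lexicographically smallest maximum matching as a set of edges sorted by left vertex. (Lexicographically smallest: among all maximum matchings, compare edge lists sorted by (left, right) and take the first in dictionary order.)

|M| = 7 (so the lex-smallest maximum matching has 7 edges)
process left vertices in ascending order; for each, take the smallest-labelled available neighbour that still permits 7 edges overall, or leave it unmatched if none does
lex-smallest matching: {1-11, 2-4, 6-3, 9-0, 12-7, 13-5, 14-15}

Lex-smallest maximum matching: {(1,11), (2,4), (6,3), (9,0), (12,7), (13,5), (14,15)}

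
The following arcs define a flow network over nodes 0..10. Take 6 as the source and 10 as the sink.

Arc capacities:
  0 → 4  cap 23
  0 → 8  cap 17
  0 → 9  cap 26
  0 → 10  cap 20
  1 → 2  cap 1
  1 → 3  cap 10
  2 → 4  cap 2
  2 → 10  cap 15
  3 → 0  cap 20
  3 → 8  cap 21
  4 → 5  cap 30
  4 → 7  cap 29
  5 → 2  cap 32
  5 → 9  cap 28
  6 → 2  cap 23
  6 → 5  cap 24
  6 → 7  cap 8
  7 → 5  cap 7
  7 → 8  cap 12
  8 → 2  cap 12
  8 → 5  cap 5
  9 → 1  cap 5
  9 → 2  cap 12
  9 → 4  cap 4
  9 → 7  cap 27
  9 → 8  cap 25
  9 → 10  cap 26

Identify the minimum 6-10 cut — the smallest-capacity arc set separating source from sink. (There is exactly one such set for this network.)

augment #1: 6→2→10 push 15
augment #2: 6→5→9→10 push 24
augment #3: 6→7→5→9→10 push 2
augment #4: 6→7→5→9→1→3→0→10 push 2
max flow = 43; residual-reachable set from 6 gives S-side
cut edges (S→T): {(2,10), (5,9)} total cap 43

Min-cut arcs: {(2,10), (5,9)} (total capacity 43)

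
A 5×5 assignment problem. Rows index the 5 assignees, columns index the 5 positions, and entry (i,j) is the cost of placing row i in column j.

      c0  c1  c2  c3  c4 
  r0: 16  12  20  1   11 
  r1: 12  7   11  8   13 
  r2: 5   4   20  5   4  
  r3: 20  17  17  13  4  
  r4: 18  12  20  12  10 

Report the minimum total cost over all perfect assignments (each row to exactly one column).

Minimum assignment cost: 33

optimal assignment: row0→col3 (cost 1), row1→col2 (cost 11), row2→col0 (cost 5), row3→col4 (cost 4), row4→col1 (cost 12)
total = 1 + 11 + 5 + 4 + 12 = 33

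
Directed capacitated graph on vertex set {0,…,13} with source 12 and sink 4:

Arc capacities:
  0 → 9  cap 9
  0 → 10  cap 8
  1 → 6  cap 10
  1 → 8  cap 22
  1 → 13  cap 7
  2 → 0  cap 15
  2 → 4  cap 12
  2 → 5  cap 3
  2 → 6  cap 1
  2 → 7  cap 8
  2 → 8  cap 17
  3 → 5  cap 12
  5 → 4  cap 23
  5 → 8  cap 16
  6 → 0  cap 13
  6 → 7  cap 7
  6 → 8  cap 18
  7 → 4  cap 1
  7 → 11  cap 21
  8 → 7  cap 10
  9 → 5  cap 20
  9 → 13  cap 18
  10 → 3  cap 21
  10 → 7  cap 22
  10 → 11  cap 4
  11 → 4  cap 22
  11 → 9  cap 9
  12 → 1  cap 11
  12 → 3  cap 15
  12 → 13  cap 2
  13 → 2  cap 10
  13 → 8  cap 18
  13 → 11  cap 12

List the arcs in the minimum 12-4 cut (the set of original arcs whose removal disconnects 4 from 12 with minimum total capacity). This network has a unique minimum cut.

Min-cut arcs: {(3,5), (12,1), (12,13)} (total capacity 25)

augment #1: 12→3→5→4 push 12
augment #2: 12→13→2→4 push 2
augment #3: 12→1→6→7→4 push 1
augment #4: 12→1→13→2→4 push 7
augment #5: 12→1→6→7→11→4 push 3
max flow = 25; residual-reachable set from 12 gives S-side
cut edges (S→T): {(3,5), (12,1), (12,13)} total cap 25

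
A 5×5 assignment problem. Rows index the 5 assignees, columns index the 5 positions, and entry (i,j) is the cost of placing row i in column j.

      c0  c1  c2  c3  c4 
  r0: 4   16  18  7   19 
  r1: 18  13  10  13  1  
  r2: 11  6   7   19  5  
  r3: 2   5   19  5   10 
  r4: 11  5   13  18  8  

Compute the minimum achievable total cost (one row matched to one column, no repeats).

one of 2 optimal assignments: row0→col0 (cost 4), row1→col4 (cost 1), row2→col2 (cost 7), row3→col3 (cost 5), row4→col1 (cost 5)
total = 4 + 1 + 7 + 5 + 5 = 22

Minimum assignment cost: 22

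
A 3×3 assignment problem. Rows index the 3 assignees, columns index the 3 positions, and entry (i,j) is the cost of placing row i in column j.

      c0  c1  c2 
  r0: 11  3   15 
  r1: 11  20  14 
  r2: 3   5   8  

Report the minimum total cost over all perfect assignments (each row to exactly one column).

Minimum assignment cost: 20

optimal assignment: row0→col1 (cost 3), row1→col2 (cost 14), row2→col0 (cost 3)
total = 3 + 14 + 3 = 20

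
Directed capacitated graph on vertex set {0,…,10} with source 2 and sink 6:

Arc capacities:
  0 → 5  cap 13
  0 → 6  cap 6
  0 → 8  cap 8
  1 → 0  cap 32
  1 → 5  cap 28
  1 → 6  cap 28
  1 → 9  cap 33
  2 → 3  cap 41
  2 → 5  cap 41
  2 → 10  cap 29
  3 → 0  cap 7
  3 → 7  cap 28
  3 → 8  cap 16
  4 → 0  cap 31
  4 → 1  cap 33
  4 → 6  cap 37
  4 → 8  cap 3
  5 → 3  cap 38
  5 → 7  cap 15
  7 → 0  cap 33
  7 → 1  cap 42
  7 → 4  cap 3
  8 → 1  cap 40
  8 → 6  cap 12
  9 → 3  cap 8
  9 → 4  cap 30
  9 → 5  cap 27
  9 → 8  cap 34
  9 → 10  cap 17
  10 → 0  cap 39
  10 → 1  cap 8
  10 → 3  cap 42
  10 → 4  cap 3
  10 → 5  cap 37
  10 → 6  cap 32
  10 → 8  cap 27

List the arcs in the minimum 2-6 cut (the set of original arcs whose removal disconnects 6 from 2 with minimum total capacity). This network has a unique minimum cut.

Min-cut arcs: {(2,10), (3,0), (3,7), (3,8), (5,7)} (total capacity 95)

augment #1: 2→10→6 push 29
augment #2: 2→3→0→6 push 6
augment #3: 2→3→8→6 push 12
augment #4: 2→3→7→1→6 push 23
augment #5: 2→5→7→1→6 push 5
augment #6: 2→5→7→4→6 push 3
augment #7: 2→5→7→1→9→4→6 push 7
augment #8: 2→5→3→7→1→9→4→6 push 5
augment #9: 2→5→3→8→1→9→4→6 push 4
augment #10: 2→5→3→0→8→1→9→4→6 push 1
max flow = 95; residual-reachable set from 2 gives S-side
cut edges (S→T): {(2,10), (3,0), (3,7), (3,8), (5,7)} total cap 95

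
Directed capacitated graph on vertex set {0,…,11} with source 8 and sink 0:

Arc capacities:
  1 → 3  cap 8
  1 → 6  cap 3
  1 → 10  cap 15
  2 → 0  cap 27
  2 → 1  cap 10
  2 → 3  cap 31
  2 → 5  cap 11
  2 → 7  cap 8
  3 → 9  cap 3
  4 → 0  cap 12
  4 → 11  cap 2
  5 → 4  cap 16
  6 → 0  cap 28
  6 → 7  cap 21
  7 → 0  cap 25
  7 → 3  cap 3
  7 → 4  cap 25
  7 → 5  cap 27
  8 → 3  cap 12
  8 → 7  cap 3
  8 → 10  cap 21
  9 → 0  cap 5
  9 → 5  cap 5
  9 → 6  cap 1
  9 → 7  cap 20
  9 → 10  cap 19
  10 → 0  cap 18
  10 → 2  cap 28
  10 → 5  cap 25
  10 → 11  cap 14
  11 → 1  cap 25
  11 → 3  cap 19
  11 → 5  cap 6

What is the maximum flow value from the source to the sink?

augment #1: 8→7→0 bottleneck 3, total now 3
augment #2: 8→10→0 bottleneck 18, total now 21
augment #3: 8→3→9→0 bottleneck 3, total now 24
augment #4: 8→10→2→0 bottleneck 3, total now 27

Maximum flow value: 27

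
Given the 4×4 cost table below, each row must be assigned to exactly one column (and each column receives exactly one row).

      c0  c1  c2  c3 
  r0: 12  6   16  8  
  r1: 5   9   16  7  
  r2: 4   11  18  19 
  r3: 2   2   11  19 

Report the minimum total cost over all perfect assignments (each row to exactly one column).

Minimum assignment cost: 28

optimal assignment: row0→col1 (cost 6), row1→col3 (cost 7), row2→col0 (cost 4), row3→col2 (cost 11)
total = 6 + 7 + 4 + 11 = 28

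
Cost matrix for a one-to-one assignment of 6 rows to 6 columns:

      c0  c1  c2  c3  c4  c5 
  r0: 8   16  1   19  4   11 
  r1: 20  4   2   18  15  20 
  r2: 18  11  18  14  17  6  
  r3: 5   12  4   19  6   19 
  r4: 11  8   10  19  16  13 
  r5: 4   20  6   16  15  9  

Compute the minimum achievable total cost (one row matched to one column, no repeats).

optimal assignment: row0→col2 (cost 1), row1→col1 (cost 4), row2→col5 (cost 6), row3→col4 (cost 6), row4→col3 (cost 19), row5→col0 (cost 4)
total = 1 + 4 + 6 + 6 + 19 + 4 = 40

Minimum assignment cost: 40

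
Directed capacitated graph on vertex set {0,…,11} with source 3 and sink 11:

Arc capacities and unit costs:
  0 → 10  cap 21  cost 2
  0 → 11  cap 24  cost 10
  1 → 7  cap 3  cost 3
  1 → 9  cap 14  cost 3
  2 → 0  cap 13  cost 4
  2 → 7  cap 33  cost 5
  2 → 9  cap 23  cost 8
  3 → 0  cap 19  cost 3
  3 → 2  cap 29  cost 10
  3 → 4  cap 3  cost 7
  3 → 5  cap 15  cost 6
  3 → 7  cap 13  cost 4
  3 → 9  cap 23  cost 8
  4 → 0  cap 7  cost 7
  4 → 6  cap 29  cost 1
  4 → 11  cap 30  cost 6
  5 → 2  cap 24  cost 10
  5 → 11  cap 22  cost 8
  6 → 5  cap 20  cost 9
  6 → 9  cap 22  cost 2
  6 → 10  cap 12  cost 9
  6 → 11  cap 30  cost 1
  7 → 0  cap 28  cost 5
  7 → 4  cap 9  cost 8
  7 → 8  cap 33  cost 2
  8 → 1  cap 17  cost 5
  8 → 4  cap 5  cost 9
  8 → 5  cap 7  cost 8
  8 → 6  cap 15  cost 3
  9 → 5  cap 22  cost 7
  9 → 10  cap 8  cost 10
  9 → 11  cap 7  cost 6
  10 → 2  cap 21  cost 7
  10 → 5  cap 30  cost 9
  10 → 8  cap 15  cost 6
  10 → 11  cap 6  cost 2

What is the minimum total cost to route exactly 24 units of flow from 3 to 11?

shortest-cost path #1: 3→0→10→11 push 6 @ unit cost 7 (adds 42)
shortest-cost path #2: 3→4→6→11 push 3 @ unit cost 9 (adds 27)
shortest-cost path #3: 3→7→8→6→11 push 13 @ unit cost 10 (adds 130)
shortest-cost path #4: 3→0→11 push 2 @ unit cost 13 (adds 26)
total cost = 225

Minimum cost for 24 units: 225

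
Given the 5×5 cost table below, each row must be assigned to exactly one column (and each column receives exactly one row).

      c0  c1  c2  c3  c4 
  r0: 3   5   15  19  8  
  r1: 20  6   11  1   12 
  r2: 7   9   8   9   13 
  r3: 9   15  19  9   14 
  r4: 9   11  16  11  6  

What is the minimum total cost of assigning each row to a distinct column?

optimal assignment: row0→col1 (cost 5), row1→col3 (cost 1), row2→col2 (cost 8), row3→col0 (cost 9), row4→col4 (cost 6)
total = 5 + 1 + 8 + 9 + 6 = 29

Minimum assignment cost: 29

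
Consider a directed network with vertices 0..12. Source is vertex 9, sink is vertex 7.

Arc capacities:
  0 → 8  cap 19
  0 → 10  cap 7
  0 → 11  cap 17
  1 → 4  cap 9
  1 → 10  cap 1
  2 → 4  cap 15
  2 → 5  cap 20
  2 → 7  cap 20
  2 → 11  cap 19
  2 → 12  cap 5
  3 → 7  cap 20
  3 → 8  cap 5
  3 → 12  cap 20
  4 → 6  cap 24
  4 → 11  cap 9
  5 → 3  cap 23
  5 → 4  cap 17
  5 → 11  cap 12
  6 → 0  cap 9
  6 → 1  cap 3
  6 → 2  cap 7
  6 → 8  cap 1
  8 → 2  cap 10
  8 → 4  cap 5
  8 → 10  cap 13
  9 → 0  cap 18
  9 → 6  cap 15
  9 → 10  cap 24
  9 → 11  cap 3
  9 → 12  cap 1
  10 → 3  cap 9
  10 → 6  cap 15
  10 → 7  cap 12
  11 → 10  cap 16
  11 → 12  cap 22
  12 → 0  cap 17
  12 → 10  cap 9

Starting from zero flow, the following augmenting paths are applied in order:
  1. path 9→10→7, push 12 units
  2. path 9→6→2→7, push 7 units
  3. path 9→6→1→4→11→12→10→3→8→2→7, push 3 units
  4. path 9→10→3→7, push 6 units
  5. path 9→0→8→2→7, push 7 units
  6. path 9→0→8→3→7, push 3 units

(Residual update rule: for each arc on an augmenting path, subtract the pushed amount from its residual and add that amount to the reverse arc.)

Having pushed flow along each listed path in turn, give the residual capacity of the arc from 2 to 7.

after path 1 (9→10→7, push 12): res(2,7)=20
after path 2 (9→6→2→7, push 7): res(2,7)=13
after path 3 (9→6→1→4→11→12→10→3→8→2→7, push 3): res(2,7)=10
after path 4 (9→10→3→7, push 6): res(2,7)=10
after path 5 (9→0→8→2→7, push 7): res(2,7)=3
after path 6 (9→0→8→3→7, push 3): res(2,7)=3

Residual capacity of (2,7): 3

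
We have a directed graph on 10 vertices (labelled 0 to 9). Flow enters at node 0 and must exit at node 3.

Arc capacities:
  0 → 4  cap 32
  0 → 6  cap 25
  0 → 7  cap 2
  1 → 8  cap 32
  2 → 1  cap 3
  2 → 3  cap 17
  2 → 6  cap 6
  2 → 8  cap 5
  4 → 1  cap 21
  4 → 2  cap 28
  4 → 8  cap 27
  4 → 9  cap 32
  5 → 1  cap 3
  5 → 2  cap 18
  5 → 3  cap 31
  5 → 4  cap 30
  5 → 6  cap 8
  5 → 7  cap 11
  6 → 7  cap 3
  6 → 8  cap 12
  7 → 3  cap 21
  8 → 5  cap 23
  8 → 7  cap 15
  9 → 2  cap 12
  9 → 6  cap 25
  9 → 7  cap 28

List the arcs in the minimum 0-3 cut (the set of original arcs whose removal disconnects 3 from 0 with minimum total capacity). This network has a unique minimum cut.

augment #1: 0→7→3 push 2
augment #2: 0→4→2→3 push 17
augment #3: 0→6→7→3 push 3
augment #4: 0→4→8→5→3 push 15
augment #5: 0→6→8→5→3 push 8
augment #6: 0→6→8→7→3 push 4
max flow = 49; residual-reachable set from 0 gives S-side
cut edges (S→T): {(0,4), (0,7), (6,7), (6,8)} total cap 49

Min-cut arcs: {(0,4), (0,7), (6,7), (6,8)} (total capacity 49)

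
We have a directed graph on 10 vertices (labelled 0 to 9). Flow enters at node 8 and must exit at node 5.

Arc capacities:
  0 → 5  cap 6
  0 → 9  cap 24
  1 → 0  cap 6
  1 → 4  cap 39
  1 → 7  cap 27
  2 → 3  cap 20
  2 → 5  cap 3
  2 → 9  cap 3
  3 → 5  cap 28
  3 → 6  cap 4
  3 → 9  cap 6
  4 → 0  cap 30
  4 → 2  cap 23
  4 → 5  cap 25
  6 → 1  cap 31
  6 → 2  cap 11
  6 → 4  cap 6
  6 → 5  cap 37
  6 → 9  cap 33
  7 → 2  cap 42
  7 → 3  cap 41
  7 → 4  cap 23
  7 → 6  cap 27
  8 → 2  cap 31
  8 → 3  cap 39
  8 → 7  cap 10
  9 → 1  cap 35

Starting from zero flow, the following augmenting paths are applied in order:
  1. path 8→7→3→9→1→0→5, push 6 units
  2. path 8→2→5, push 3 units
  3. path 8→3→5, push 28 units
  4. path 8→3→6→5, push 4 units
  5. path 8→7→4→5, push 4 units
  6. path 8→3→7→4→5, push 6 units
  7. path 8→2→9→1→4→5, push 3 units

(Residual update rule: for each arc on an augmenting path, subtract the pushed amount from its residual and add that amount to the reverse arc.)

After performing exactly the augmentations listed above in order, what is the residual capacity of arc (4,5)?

after path 1 (8→7→3→9→1→0→5, push 6): res(4,5)=25
after path 2 (8→2→5, push 3): res(4,5)=25
after path 3 (8→3→5, push 28): res(4,5)=25
after path 4 (8→3→6→5, push 4): res(4,5)=25
after path 5 (8→7→4→5, push 4): res(4,5)=21
after path 6 (8→3→7→4→5, push 6): res(4,5)=15
after path 7 (8→2→9→1→4→5, push 3): res(4,5)=12

Residual capacity of (4,5): 12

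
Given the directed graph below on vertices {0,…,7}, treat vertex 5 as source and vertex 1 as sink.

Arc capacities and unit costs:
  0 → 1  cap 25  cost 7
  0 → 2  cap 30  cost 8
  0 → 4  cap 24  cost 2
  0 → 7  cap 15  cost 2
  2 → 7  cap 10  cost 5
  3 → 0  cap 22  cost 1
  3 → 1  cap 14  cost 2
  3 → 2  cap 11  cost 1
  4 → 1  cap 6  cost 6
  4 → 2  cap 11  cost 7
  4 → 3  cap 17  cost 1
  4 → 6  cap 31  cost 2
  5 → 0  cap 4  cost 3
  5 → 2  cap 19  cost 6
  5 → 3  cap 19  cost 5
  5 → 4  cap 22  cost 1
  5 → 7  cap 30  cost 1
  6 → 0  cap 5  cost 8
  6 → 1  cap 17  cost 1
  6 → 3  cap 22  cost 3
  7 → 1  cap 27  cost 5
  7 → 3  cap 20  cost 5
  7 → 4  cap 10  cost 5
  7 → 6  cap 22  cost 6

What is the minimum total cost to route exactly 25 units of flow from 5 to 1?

shortest-cost path #1: 5→4→6→1 push 17 @ unit cost 4 (adds 68)
shortest-cost path #2: 5→4→3→1 push 5 @ unit cost 4 (adds 20)
shortest-cost path #3: 5→7→1 push 3 @ unit cost 6 (adds 18)
total cost = 106

Minimum cost for 25 units: 106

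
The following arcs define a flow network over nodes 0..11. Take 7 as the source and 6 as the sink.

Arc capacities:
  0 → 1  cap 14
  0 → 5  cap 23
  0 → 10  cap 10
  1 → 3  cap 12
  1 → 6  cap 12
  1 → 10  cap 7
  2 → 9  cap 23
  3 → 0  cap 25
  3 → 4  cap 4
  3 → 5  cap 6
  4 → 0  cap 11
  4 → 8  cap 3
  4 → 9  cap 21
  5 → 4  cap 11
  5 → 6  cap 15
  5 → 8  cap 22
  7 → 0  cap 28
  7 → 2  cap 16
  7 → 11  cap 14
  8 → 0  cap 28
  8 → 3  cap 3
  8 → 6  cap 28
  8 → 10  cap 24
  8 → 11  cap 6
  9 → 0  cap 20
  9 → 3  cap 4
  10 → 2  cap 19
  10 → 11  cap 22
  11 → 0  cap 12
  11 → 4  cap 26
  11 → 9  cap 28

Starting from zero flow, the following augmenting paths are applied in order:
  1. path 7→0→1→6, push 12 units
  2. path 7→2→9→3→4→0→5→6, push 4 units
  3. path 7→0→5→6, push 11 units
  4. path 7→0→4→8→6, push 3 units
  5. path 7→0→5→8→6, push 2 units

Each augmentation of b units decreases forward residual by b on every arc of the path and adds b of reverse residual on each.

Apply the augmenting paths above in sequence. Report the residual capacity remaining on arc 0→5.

after path 1 (7→0→1→6, push 12): res(0,5)=23
after path 2 (7→2→9→3→4→0→5→6, push 4): res(0,5)=19
after path 3 (7→0→5→6, push 11): res(0,5)=8
after path 4 (7→0→4→8→6, push 3): res(0,5)=8
after path 5 (7→0→5→8→6, push 2): res(0,5)=6

Residual capacity of (0,5): 6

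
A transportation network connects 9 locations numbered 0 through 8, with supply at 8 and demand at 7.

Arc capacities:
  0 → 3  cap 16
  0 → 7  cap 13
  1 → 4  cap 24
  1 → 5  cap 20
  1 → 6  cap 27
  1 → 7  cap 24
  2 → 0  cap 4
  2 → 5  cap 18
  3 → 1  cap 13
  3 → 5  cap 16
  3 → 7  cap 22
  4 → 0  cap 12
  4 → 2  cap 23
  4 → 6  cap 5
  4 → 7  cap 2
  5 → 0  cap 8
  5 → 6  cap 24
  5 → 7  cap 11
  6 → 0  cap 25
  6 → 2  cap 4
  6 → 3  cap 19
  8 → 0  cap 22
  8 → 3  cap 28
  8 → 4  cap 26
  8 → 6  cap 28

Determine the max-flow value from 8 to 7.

augment #1: 8→0→7 bottleneck 13, total now 13
augment #2: 8→3→7 bottleneck 22, total now 35
augment #3: 8→4→7 bottleneck 2, total now 37
augment #4: 8→3→1→7 bottleneck 6, total now 43
augment #5: 8→0→3→1→7 bottleneck 7, total now 50
augment #6: 8→0→3→5→7 bottleneck 2, total now 52
augment #7: 8→4→2→5→7 bottleneck 9, total now 61

Maximum flow value: 61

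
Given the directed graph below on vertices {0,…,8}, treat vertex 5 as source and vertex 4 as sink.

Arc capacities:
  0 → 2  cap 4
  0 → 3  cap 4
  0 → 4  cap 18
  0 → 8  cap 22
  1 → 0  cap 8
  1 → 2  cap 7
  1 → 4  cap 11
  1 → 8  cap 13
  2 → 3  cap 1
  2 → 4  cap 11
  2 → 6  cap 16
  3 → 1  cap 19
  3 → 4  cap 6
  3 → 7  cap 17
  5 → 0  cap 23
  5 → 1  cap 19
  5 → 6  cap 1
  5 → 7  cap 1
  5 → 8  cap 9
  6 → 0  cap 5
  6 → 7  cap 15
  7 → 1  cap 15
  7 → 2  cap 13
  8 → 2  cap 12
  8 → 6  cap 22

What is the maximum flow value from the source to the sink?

augment #1: 5→0→4 bottleneck 18, total now 18
augment #2: 5→1→4 bottleneck 11, total now 29
augment #3: 5→0→2→4 bottleneck 4, total now 33
augment #4: 5→0→3→4 bottleneck 1, total now 34
augment #5: 5→1→2→4 bottleneck 7, total now 41
augment #6: 5→1→0→3→4 bottleneck 1, total now 42
augment #7: 5→6→0→3→4 bottleneck 1, total now 43
augment #8: 5→7→2→3→4 bottleneck 1, total now 44
augment #9: 5→8→2→0→3→4 bottleneck 1, total now 45

Maximum flow value: 45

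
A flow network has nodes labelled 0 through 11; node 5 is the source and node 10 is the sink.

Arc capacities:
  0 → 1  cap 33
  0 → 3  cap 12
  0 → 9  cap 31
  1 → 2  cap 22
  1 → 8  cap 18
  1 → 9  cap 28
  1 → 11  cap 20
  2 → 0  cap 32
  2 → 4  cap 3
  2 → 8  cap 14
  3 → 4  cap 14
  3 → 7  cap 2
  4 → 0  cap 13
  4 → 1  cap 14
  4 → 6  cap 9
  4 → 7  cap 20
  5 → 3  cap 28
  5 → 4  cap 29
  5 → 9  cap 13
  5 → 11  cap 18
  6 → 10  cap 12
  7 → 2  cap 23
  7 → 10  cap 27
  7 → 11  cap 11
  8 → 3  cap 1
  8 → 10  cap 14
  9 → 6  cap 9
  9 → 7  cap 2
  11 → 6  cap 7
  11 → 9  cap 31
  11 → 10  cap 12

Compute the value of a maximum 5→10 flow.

augment #1: 5→11→10 bottleneck 12, total now 12
augment #2: 5→3→7→10 bottleneck 2, total now 14
augment #3: 5→4→6→10 bottleneck 9, total now 23
augment #4: 5→4→7→10 bottleneck 20, total now 43
augment #5: 5→9→6→10 bottleneck 3, total now 46
augment #6: 5→9→7→10 bottleneck 2, total now 48
augment #7: 5→3→4→1→8→10 bottleneck 14, total now 62

Maximum flow value: 62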